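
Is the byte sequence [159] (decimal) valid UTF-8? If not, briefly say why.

invalid (continuation byte with no leading byte)

Byte 0x9F = 10011111 has the form 10xxxxxx — a continuation byte — but there is no preceding leading byte.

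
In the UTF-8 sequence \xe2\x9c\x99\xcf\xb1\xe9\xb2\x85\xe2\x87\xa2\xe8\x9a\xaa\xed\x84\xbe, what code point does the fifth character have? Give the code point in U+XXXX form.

U+86AA

Offset 0: leading byte 0xE2 = 11100010 → 3-byte char #1 = E2 9C 99.
Offset 3: leading byte 0xCF = 11001111 → 2-byte char #2 = CF B1.
Offset 5: leading byte 0xE9 = 11101001 → 3-byte char #3 = E9 B2 85.
Offset 8: leading byte 0xE2 = 11100010 → 3-byte char #4 = E2 87 A2.
Offset 11: leading byte 0xE8 = 11101000 → 3-byte char #5 = E8 9A AA.
Leading byte 0xE8 = 11101000 matches 1110xxxx → 3-byte sequence.
Byte 1: 0xE8 = 11101000, payload 1000 (4 bits).
Byte 2: 0x9A = 10011010 (10xxxxxx ✓), payload 011010.
Byte 3: 0xAA = 10101010 (10xxxxxx ✓), payload 101010.
Concatenate: 1000011010101010 = 0x86AA (16 bits → U+86AA).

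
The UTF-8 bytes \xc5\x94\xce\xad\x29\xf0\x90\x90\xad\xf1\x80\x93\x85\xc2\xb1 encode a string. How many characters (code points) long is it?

6

Byte at offset 0: 0xC5 = 11000101 → 2-byte char (#1). Advance 2.
Byte at offset 2: 0xCE = 11001110 → 2-byte char (#2). Advance 2.
Byte at offset 4: 0x29 = 00101001 → 1-byte char (#3). Advance 1.
Byte at offset 5: 0xF0 = 11110000 → 4-byte char (#4). Advance 4.
Byte at offset 9: 0xF1 = 11110001 → 4-byte char (#5). Advance 4.
Byte at offset 13: 0xC2 = 11000010 → 2-byte char (#6). Advance 2.
Reached end at offset 15 after 6 code points.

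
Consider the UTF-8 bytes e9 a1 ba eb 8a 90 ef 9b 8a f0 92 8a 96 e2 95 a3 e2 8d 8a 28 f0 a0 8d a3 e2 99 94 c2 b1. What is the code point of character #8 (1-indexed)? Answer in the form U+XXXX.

Offset 0: leading byte 0xE9 = 11101001 → 3-byte char #1 = E9 A1 BA.
Offset 3: leading byte 0xEB = 11101011 → 3-byte char #2 = EB 8A 90.
Offset 6: leading byte 0xEF = 11101111 → 3-byte char #3 = EF 9B 8A.
Offset 9: leading byte 0xF0 = 11110000 → 4-byte char #4 = F0 92 8A 96.
Offset 13: leading byte 0xE2 = 11100010 → 3-byte char #5 = E2 95 A3.
Offset 16: leading byte 0xE2 = 11100010 → 3-byte char #6 = E2 8D 8A.
Offset 19: leading byte 0x28 = 00101000 → 1-byte char #7 = 28.
Offset 20: leading byte 0xF0 = 11110000 → 4-byte char #8 = F0 A0 8D A3.
Leading byte 0xF0 = 11110000 matches 11110xxx → 4-byte sequence.
Byte 1: 0xF0 = 11110000, payload 000 (3 bits).
Byte 2: 0xA0 = 10100000 (10xxxxxx ✓), payload 100000.
Byte 3: 0x8D = 10001101 (10xxxxxx ✓), payload 001101.
Byte 4: 0xA3 = 10100011 (10xxxxxx ✓), payload 100011.
Concatenate: 000100000001101100011 = 0x20363 (21 bits → U+20363).

U+20363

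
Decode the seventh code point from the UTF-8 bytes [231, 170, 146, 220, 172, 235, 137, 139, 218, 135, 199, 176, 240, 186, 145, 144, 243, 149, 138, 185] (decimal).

Offset 0: leading byte 0xE7 = 11100111 → 3-byte char #1 = E7 AA 92.
Offset 3: leading byte 0xDC = 11011100 → 2-byte char #2 = DC AC.
Offset 5: leading byte 0xEB = 11101011 → 3-byte char #3 = EB 89 8B.
Offset 8: leading byte 0xDA = 11011010 → 2-byte char #4 = DA 87.
Offset 10: leading byte 0xC7 = 11000111 → 2-byte char #5 = C7 B0.
Offset 12: leading byte 0xF0 = 11110000 → 4-byte char #6 = F0 BA 91 90.
Offset 16: leading byte 0xF3 = 11110011 → 4-byte char #7 = F3 95 8A B9.
Leading byte 0xF3 = 11110011 matches 11110xxx → 4-byte sequence.
Byte 1: 0xF3 = 11110011, payload 011 (3 bits).
Byte 2: 0x95 = 10010101 (10xxxxxx ✓), payload 010101.
Byte 3: 0x8A = 10001010 (10xxxxxx ✓), payload 001010.
Byte 4: 0xB9 = 10111001 (10xxxxxx ✓), payload 111001.
Concatenate: 011010101001010111001 = 0xD52B9 (21 bits → U+D52B9).

U+D52B9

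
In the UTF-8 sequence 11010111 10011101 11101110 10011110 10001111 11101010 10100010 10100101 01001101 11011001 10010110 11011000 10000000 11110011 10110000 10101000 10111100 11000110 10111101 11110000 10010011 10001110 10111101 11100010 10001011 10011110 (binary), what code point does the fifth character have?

Offset 0: leading byte 0xD7 = 11010111 → 2-byte char #1 = D7 9D.
Offset 2: leading byte 0xEE = 11101110 → 3-byte char #2 = EE 9E 8F.
Offset 5: leading byte 0xEA = 11101010 → 3-byte char #3 = EA A2 A5.
Offset 8: leading byte 0x4D = 01001101 → 1-byte char #4 = 4D.
Offset 9: leading byte 0xD9 = 11011001 → 2-byte char #5 = D9 96.
Leading byte 0xD9 = 11011001 matches 110xxxxx → 2-byte sequence.
Byte 1: 0xD9 = 11011001, payload 11001 (5 bits).
Byte 2: 0x96 = 10010110 (10xxxxxx ✓), payload 010110.
Concatenate: 11001010110 = 0x656 (11 bits → U+0656).

U+0656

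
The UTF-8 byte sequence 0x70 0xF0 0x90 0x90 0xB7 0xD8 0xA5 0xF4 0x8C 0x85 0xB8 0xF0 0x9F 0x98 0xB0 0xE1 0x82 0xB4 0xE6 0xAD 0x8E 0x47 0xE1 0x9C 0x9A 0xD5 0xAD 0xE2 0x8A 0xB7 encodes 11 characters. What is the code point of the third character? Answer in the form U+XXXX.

Offset 0: leading byte 0x70 = 01110000 → 1-byte char #1 = 70.
Offset 1: leading byte 0xF0 = 11110000 → 4-byte char #2 = F0 90 90 B7.
Offset 5: leading byte 0xD8 = 11011000 → 2-byte char #3 = D8 A5.
Leading byte 0xD8 = 11011000 matches 110xxxxx → 2-byte sequence.
Byte 1: 0xD8 = 11011000, payload 11000 (5 bits).
Byte 2: 0xA5 = 10100101 (10xxxxxx ✓), payload 100101.
Concatenate: 11000100101 = 0x625 (11 bits → U+0625).

U+0625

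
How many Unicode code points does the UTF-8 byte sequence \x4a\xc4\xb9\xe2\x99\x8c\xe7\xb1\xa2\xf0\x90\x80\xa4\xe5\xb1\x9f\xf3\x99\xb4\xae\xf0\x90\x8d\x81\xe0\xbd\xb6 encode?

Byte at offset 0: 0x4A = 01001010 → 1-byte char (#1). Advance 1.
Byte at offset 1: 0xC4 = 11000100 → 2-byte char (#2). Advance 2.
Byte at offset 3: 0xE2 = 11100010 → 3-byte char (#3). Advance 3.
Byte at offset 6: 0xE7 = 11100111 → 3-byte char (#4). Advance 3.
Byte at offset 9: 0xF0 = 11110000 → 4-byte char (#5). Advance 4.
Byte at offset 13: 0xE5 = 11100101 → 3-byte char (#6). Advance 3.
Byte at offset 16: 0xF3 = 11110011 → 4-byte char (#7). Advance 4.
Byte at offset 20: 0xF0 = 11110000 → 4-byte char (#8). Advance 4.
Byte at offset 24: 0xE0 = 11100000 → 3-byte char (#9). Advance 3.
Reached end at offset 27 after 9 code points.

9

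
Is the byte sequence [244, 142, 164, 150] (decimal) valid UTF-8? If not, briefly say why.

Leading byte 0xF4 = 11110100 → 4-byte form.
Continuation bytes 0x8E=10001110, 0xA4=10100100, 0x96=10010110 all match 10xxxxxx.
Decoded value 0x10E916 is ≥ 0x10000 (shortest form) and not a surrogate.

valid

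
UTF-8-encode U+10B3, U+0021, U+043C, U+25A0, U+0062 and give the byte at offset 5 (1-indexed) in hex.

1-indexed offset 5 is 0-indexed offset 4.
U+10B3 → 3-byte form E1 82 B3 at offsets 0–2.
U+0021 → 1-byte form 21 at offsets 3–3.
U+043C → 2-byte form D0 BC at offsets 4–5.
Offset 4 falls in char 3's range; it's byte 1 of D0 BC = 0xD0.

0xD0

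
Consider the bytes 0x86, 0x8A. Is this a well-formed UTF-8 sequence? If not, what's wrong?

Byte 0x86 = 10000110 has the form 10xxxxxx — a continuation byte — but there is no preceding leading byte.

invalid (continuation byte with no leading byte)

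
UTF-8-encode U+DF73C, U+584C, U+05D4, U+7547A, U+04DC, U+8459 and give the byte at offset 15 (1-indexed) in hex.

0x9C

1-indexed offset 15 is 0-indexed offset 14.
U+DF73C → 4-byte form F3 9F 9C BC at offsets 0–3.
U+584C → 3-byte form E5 A1 8C at offsets 4–6.
U+05D4 → 2-byte form D7 94 at offsets 7–8.
U+7547A → 4-byte form F1 B5 91 BA at offsets 9–12.
U+04DC → 2-byte form D3 9C at offsets 13–14.
Offset 14 falls in char 5's range; it's byte 2 of D3 9C = 0x9C.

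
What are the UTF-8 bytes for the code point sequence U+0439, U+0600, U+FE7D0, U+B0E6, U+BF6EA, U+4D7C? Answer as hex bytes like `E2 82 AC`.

U+0439: 2-byte form → D0 B9.
U+0600: 2-byte form → D8 80.
U+FE7D0: 4-byte form → F3 BE 9F 90.
U+B0E6: 3-byte form → EB 83 A6.
U+BF6EA: 4-byte form → F2 BF 9B AA.
U+4D7C: 3-byte form → E4 B5 BC.
Concatenated (18 bytes): D0 B9 D8 80 F3 BE 9F 90 EB 83 A6 F2 BF 9B AA E4 B5 BC.

D0 B9 D8 80 F3 BE 9F 90 EB 83 A6 F2 BF 9B AA E4 B5 BC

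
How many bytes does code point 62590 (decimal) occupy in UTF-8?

3

U+F47E = 0xF47E. UTF-8 uses 1 byte below 0x80, 2 below 0x800, 3 below 0x10000, 4 up to 0x10FFFF. 0xF47E is in U+0800–U+FFFF → 3 bytes.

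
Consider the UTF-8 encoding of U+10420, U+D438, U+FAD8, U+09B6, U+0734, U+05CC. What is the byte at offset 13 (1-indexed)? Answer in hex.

0xB6

1-indexed offset 13 is 0-indexed offset 12.
U+10420 → 4-byte form F0 90 90 A0 at offsets 0–3.
U+D438 → 3-byte form ED 90 B8 at offsets 4–6.
U+FAD8 → 3-byte form EF AB 98 at offsets 7–9.
U+09B6 → 3-byte form E0 A6 B6 at offsets 10–12.
Offset 12 falls in char 4's range; it's byte 3 of E0 A6 B6 = 0xB6.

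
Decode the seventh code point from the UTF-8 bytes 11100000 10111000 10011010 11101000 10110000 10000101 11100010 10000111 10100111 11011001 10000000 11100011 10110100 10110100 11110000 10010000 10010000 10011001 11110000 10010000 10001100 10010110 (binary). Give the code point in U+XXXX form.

Offset 0: leading byte 0xE0 = 11100000 → 3-byte char #1 = E0 B8 9A.
Offset 3: leading byte 0xE8 = 11101000 → 3-byte char #2 = E8 B0 85.
Offset 6: leading byte 0xE2 = 11100010 → 3-byte char #3 = E2 87 A7.
Offset 9: leading byte 0xD9 = 11011001 → 2-byte char #4 = D9 80.
Offset 11: leading byte 0xE3 = 11100011 → 3-byte char #5 = E3 B4 B4.
Offset 14: leading byte 0xF0 = 11110000 → 4-byte char #6 = F0 90 90 99.
Offset 18: leading byte 0xF0 = 11110000 → 4-byte char #7 = F0 90 8C 96.
Leading byte 0xF0 = 11110000 matches 11110xxx → 4-byte sequence.
Byte 1: 0xF0 = 11110000, payload 000 (3 bits).
Byte 2: 0x90 = 10010000 (10xxxxxx ✓), payload 010000.
Byte 3: 0x8C = 10001100 (10xxxxxx ✓), payload 001100.
Byte 4: 0x96 = 10010110 (10xxxxxx ✓), payload 010110.
Concatenate: 000010000001100010110 = 0x10316 (21 bits → U+10316).

U+10316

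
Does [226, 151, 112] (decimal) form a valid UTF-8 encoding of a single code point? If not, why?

invalid (non-continuation byte where continuation expected)

Leading byte 0xE2 = 11100010 → 3-byte form.
Byte 3 is 0x70 = 01110000, which is not 10xxxxxx — expected a continuation byte.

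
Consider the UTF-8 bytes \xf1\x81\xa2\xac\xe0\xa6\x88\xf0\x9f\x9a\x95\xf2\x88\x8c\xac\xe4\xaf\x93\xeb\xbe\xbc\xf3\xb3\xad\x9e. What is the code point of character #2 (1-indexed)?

Offset 0: leading byte 0xF1 = 11110001 → 4-byte char #1 = F1 81 A2 AC.
Offset 4: leading byte 0xE0 = 11100000 → 3-byte char #2 = E0 A6 88.
Leading byte 0xE0 = 11100000 matches 1110xxxx → 3-byte sequence.
Byte 1: 0xE0 = 11100000, payload 0000 (4 bits).
Byte 2: 0xA6 = 10100110 (10xxxxxx ✓), payload 100110.
Byte 3: 0x88 = 10001000 (10xxxxxx ✓), payload 001000.
Concatenate: 0000100110001000 = 0x988 (16 bits → U+0988).

U+0988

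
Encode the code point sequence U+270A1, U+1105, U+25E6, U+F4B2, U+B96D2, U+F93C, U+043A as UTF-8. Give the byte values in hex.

F0 A7 82 A1 E1 84 85 E2 97 A6 EF 92 B2 F2 B9 9B 92 EF A4 BC D0 BA

U+270A1: 4-byte form → F0 A7 82 A1.
U+1105: 3-byte form → E1 84 85.
U+25E6: 3-byte form → E2 97 A6.
U+F4B2: 3-byte form → EF 92 B2.
U+B96D2: 4-byte form → F2 B9 9B 92.
U+F93C: 3-byte form → EF A4 BC.
U+043A: 2-byte form → D0 BA.
Concatenated (22 bytes): F0 A7 82 A1 E1 84 85 E2 97 A6 EF 92 B2 F2 B9 9B 92 EF A4 BC D0 BA.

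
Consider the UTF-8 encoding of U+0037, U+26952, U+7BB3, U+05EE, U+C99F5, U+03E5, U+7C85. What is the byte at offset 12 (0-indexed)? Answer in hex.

0xA7

U+0037 → 1-byte form 37 at offsets 0–0.
U+26952 → 4-byte form F0 A6 A5 92 at offsets 1–4.
U+7BB3 → 3-byte form E7 AE B3 at offsets 5–7.
U+05EE → 2-byte form D7 AE at offsets 8–9.
U+C99F5 → 4-byte form F3 89 A7 B5 at offsets 10–13.
Offset 12 falls in char 5's range; it's byte 3 of F3 89 A7 B5 = 0xA7.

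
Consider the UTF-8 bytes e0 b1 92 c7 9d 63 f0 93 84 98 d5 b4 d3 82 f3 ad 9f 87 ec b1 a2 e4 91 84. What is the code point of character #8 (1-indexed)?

Offset 0: leading byte 0xE0 = 11100000 → 3-byte char #1 = E0 B1 92.
Offset 3: leading byte 0xC7 = 11000111 → 2-byte char #2 = C7 9D.
Offset 5: leading byte 0x63 = 01100011 → 1-byte char #3 = 63.
Offset 6: leading byte 0xF0 = 11110000 → 4-byte char #4 = F0 93 84 98.
Offset 10: leading byte 0xD5 = 11010101 → 2-byte char #5 = D5 B4.
Offset 12: leading byte 0xD3 = 11010011 → 2-byte char #6 = D3 82.
Offset 14: leading byte 0xF3 = 11110011 → 4-byte char #7 = F3 AD 9F 87.
Offset 18: leading byte 0xEC = 11101100 → 3-byte char #8 = EC B1 A2.
Leading byte 0xEC = 11101100 matches 1110xxxx → 3-byte sequence.
Byte 1: 0xEC = 11101100, payload 1100 (4 bits).
Byte 2: 0xB1 = 10110001 (10xxxxxx ✓), payload 110001.
Byte 3: 0xA2 = 10100010 (10xxxxxx ✓), payload 100010.
Concatenate: 1100110001100010 = 0xCC62 (16 bits → U+CC62).

U+CC62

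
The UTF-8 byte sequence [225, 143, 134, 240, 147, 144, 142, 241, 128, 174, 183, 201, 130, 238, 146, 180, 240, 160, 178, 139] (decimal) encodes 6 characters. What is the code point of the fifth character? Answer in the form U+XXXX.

U+E4B4

Offset 0: leading byte 0xE1 = 11100001 → 3-byte char #1 = E1 8F 86.
Offset 3: leading byte 0xF0 = 11110000 → 4-byte char #2 = F0 93 90 8E.
Offset 7: leading byte 0xF1 = 11110001 → 4-byte char #3 = F1 80 AE B7.
Offset 11: leading byte 0xC9 = 11001001 → 2-byte char #4 = C9 82.
Offset 13: leading byte 0xEE = 11101110 → 3-byte char #5 = EE 92 B4.
Leading byte 0xEE = 11101110 matches 1110xxxx → 3-byte sequence.
Byte 1: 0xEE = 11101110, payload 1110 (4 bits).
Byte 2: 0x92 = 10010010 (10xxxxxx ✓), payload 010010.
Byte 3: 0xB4 = 10110100 (10xxxxxx ✓), payload 110100.
Concatenate: 1110010010110100 = 0xE4B4 (16 bits → U+E4B4).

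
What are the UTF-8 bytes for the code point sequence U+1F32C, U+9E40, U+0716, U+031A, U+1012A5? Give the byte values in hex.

F0 9F 8C AC E9 B9 80 DC 96 CC 9A F4 81 8A A5

U+1F32C: 4-byte form → F0 9F 8C AC.
U+9E40: 3-byte form → E9 B9 80.
U+0716: 2-byte form → DC 96.
U+031A: 2-byte form → CC 9A.
U+1012A5: 4-byte form → F4 81 8A A5.
Concatenated (15 bytes): F0 9F 8C AC E9 B9 80 DC 96 CC 9A F4 81 8A A5.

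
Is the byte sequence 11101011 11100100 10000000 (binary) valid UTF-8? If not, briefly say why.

Leading byte 0xEB = 11101011 → 3-byte form.
Byte 2 is 0xE4 = 11100100, which is not 10xxxxxx — expected a continuation byte.

invalid (non-continuation byte where continuation expected)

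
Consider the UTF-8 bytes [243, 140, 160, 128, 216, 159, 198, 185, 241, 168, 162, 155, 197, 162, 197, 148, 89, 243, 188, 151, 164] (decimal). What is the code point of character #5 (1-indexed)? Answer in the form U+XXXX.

Offset 0: leading byte 0xF3 = 11110011 → 4-byte char #1 = F3 8C A0 80.
Offset 4: leading byte 0xD8 = 11011000 → 2-byte char #2 = D8 9F.
Offset 6: leading byte 0xC6 = 11000110 → 2-byte char #3 = C6 B9.
Offset 8: leading byte 0xF1 = 11110001 → 4-byte char #4 = F1 A8 A2 9B.
Offset 12: leading byte 0xC5 = 11000101 → 2-byte char #5 = C5 A2.
Leading byte 0xC5 = 11000101 matches 110xxxxx → 2-byte sequence.
Byte 1: 0xC5 = 11000101, payload 00101 (5 bits).
Byte 2: 0xA2 = 10100010 (10xxxxxx ✓), payload 100010.
Concatenate: 00101100010 = 0x162 (11 bits → U+0162).

U+0162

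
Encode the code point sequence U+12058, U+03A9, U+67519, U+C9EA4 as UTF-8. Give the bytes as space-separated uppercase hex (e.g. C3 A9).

F0 92 81 98 CE A9 F1 A7 94 99 F3 89 BA A4

U+12058: 4-byte form → F0 92 81 98.
U+03A9: 2-byte form → CE A9.
U+67519: 4-byte form → F1 A7 94 99.
U+C9EA4: 4-byte form → F3 89 BA A4.
Concatenated (14 bytes): F0 92 81 98 CE A9 F1 A7 94 99 F3 89 BA A4.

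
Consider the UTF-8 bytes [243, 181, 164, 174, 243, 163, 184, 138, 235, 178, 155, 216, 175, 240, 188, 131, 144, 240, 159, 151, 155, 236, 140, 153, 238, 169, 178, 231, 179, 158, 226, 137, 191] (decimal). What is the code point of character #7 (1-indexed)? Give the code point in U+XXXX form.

Offset 0: leading byte 0xF3 = 11110011 → 4-byte char #1 = F3 B5 A4 AE.
Offset 4: leading byte 0xF3 = 11110011 → 4-byte char #2 = F3 A3 B8 8A.
Offset 8: leading byte 0xEB = 11101011 → 3-byte char #3 = EB B2 9B.
Offset 11: leading byte 0xD8 = 11011000 → 2-byte char #4 = D8 AF.
Offset 13: leading byte 0xF0 = 11110000 → 4-byte char #5 = F0 BC 83 90.
Offset 17: leading byte 0xF0 = 11110000 → 4-byte char #6 = F0 9F 97 9B.
Offset 21: leading byte 0xEC = 11101100 → 3-byte char #7 = EC 8C 99.
Leading byte 0xEC = 11101100 matches 1110xxxx → 3-byte sequence.
Byte 1: 0xEC = 11101100, payload 1100 (4 bits).
Byte 2: 0x8C = 10001100 (10xxxxxx ✓), payload 001100.
Byte 3: 0x99 = 10011001 (10xxxxxx ✓), payload 011001.
Concatenate: 1100001100011001 = 0xC319 (16 bits → U+C319).

U+C319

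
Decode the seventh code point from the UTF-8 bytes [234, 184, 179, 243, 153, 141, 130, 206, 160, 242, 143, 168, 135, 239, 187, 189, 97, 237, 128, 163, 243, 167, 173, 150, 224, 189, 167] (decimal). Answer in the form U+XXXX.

Offset 0: leading byte 0xEA = 11101010 → 3-byte char #1 = EA B8 B3.
Offset 3: leading byte 0xF3 = 11110011 → 4-byte char #2 = F3 99 8D 82.
Offset 7: leading byte 0xCE = 11001110 → 2-byte char #3 = CE A0.
Offset 9: leading byte 0xF2 = 11110010 → 4-byte char #4 = F2 8F A8 87.
Offset 13: leading byte 0xEF = 11101111 → 3-byte char #5 = EF BB BD.
Offset 16: leading byte 0x61 = 01100001 → 1-byte char #6 = 61.
Offset 17: leading byte 0xED = 11101101 → 3-byte char #7 = ED 80 A3.
Leading byte 0xED = 11101101 matches 1110xxxx → 3-byte sequence.
Byte 1: 0xED = 11101101, payload 1101 (4 bits).
Byte 2: 0x80 = 10000000 (10xxxxxx ✓), payload 000000.
Byte 3: 0xA3 = 10100011 (10xxxxxx ✓), payload 100011.
Concatenate: 1101000000100011 = 0xD023 (16 bits → U+D023).

U+D023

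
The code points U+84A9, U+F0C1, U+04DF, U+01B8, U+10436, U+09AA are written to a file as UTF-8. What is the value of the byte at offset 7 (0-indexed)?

0x9F

U+84A9 → 3-byte form E8 92 A9 at offsets 0–2.
U+F0C1 → 3-byte form EF 83 81 at offsets 3–5.
U+04DF → 2-byte form D3 9F at offsets 6–7.
Offset 7 falls in char 3's range; it's byte 2 of D3 9F = 0x9F.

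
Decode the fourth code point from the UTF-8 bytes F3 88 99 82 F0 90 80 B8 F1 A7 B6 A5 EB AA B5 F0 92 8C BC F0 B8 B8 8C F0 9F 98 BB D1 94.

Offset 0: leading byte 0xF3 = 11110011 → 4-byte char #1 = F3 88 99 82.
Offset 4: leading byte 0xF0 = 11110000 → 4-byte char #2 = F0 90 80 B8.
Offset 8: leading byte 0xF1 = 11110001 → 4-byte char #3 = F1 A7 B6 A5.
Offset 12: leading byte 0xEB = 11101011 → 3-byte char #4 = EB AA B5.
Leading byte 0xEB = 11101011 matches 1110xxxx → 3-byte sequence.
Byte 1: 0xEB = 11101011, payload 1011 (4 bits).
Byte 2: 0xAA = 10101010 (10xxxxxx ✓), payload 101010.
Byte 3: 0xB5 = 10110101 (10xxxxxx ✓), payload 110101.
Concatenate: 1011101010110101 = 0xBAB5 (16 bits → U+BAB5).

U+BAB5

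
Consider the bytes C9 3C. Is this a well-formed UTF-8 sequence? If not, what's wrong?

invalid (non-continuation byte where continuation expected)

Leading byte 0xC9 = 11001001 → 2-byte form.
Byte 2 is 0x3C = 00111100, which is not 10xxxxxx — expected a continuation byte.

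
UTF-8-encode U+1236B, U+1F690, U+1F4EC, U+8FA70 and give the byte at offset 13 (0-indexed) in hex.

0x8F

U+1236B → 4-byte form F0 92 8D AB at offsets 0–3.
U+1F690 → 4-byte form F0 9F 9A 90 at offsets 4–7.
U+1F4EC → 4-byte form F0 9F 93 AC at offsets 8–11.
U+8FA70 → 4-byte form F2 8F A9 B0 at offsets 12–15.
Offset 13 falls in char 4's range; it's byte 2 of F2 8F A9 B0 = 0x8F.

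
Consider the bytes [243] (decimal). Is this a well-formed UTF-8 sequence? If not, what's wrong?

Leading byte 0xF3 = 11110011 → 4-byte form, but only 1 byte is present.

invalid (sequence truncated)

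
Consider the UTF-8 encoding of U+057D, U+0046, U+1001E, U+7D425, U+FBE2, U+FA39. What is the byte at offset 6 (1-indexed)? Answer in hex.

1-indexed offset 6 is 0-indexed offset 5.
U+057D → 2-byte form D5 BD at offsets 0–1.
U+0046 → 1-byte form 46 at offsets 2–2.
U+1001E → 4-byte form F0 90 80 9E at offsets 3–6.
Offset 5 falls in char 3's range; it's byte 3 of F0 90 80 9E = 0x80.

0x80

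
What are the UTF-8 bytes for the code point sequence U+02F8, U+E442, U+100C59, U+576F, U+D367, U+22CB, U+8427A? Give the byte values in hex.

CB B8 EE 91 82 F4 80 B1 99 E5 9D AF ED 8D A7 E2 8B 8B F2 84 89 BA

U+02F8: 2-byte form → CB B8.
U+E442: 3-byte form → EE 91 82.
U+100C59: 4-byte form → F4 80 B1 99.
U+576F: 3-byte form → E5 9D AF.
U+D367: 3-byte form → ED 8D A7.
U+22CB: 3-byte form → E2 8B 8B.
U+8427A: 4-byte form → F2 84 89 BA.
Concatenated (22 bytes): CB B8 EE 91 82 F4 80 B1 99 E5 9D AF ED 8D A7 E2 8B 8B F2 84 89 BA.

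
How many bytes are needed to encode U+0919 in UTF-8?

3

U+0919 = 0x919. UTF-8 uses 1 byte below 0x80, 2 below 0x800, 3 below 0x10000, 4 up to 0x10FFFF. 0x919 is in U+0800–U+FFFF → 3 bytes.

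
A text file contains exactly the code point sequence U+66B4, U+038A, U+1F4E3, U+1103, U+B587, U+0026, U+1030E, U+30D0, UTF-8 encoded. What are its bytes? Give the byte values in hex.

U+66B4: 3-byte form → E6 9A B4.
U+038A: 2-byte form → CE 8A.
U+1F4E3: 4-byte form → F0 9F 93 A3.
U+1103: 3-byte form → E1 84 83.
U+B587: 3-byte form → EB 96 87.
U+0026: 1-byte form → 26.
U+1030E: 4-byte form → F0 90 8C 8E.
U+30D0: 3-byte form → E3 83 90.
Concatenated (23 bytes): E6 9A B4 CE 8A F0 9F 93 A3 E1 84 83 EB 96 87 26 F0 90 8C 8E E3 83 90.

E6 9A B4 CE 8A F0 9F 93 A3 E1 84 83 EB 96 87 26 F0 90 8C 8E E3 83 90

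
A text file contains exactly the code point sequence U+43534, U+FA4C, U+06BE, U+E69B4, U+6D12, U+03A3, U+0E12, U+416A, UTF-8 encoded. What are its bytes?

U+43534: 4-byte form → F1 83 94 B4.
U+FA4C: 3-byte form → EF A9 8C.
U+06BE: 2-byte form → DA BE.
U+E69B4: 4-byte form → F3 A6 A6 B4.
U+6D12: 3-byte form → E6 B4 92.
U+03A3: 2-byte form → CE A3.
U+0E12: 3-byte form → E0 B8 92.
U+416A: 3-byte form → E4 85 AA.
Concatenated (24 bytes): F1 83 94 B4 EF A9 8C DA BE F3 A6 A6 B4 E6 B4 92 CE A3 E0 B8 92 E4 85 AA.

F1 83 94 B4 EF A9 8C DA BE F3 A6 A6 B4 E6 B4 92 CE A3 E0 B8 92 E4 85 AA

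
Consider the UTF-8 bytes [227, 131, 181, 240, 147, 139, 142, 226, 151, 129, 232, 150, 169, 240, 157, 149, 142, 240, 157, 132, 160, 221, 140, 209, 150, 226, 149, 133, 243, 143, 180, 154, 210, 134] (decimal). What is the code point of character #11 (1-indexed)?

U+0486

Offset 0: leading byte 0xE3 = 11100011 → 3-byte char #1 = E3 83 B5.
Offset 3: leading byte 0xF0 = 11110000 → 4-byte char #2 = F0 93 8B 8E.
Offset 7: leading byte 0xE2 = 11100010 → 3-byte char #3 = E2 97 81.
Offset 10: leading byte 0xE8 = 11101000 → 3-byte char #4 = E8 96 A9.
Offset 13: leading byte 0xF0 = 11110000 → 4-byte char #5 = F0 9D 95 8E.
Offset 17: leading byte 0xF0 = 11110000 → 4-byte char #6 = F0 9D 84 A0.
Offset 21: leading byte 0xDD = 11011101 → 2-byte char #7 = DD 8C.
Offset 23: leading byte 0xD1 = 11010001 → 2-byte char #8 = D1 96.
Offset 25: leading byte 0xE2 = 11100010 → 3-byte char #9 = E2 95 85.
Offset 28: leading byte 0xF3 = 11110011 → 4-byte char #10 = F3 8F B4 9A.
Offset 32: leading byte 0xD2 = 11010010 → 2-byte char #11 = D2 86.
Leading byte 0xD2 = 11010010 matches 110xxxxx → 2-byte sequence.
Byte 1: 0xD2 = 11010010, payload 10010 (5 bits).
Byte 2: 0x86 = 10000110 (10xxxxxx ✓), payload 000110.
Concatenate: 10010000110 = 0x486 (11 bits → U+0486).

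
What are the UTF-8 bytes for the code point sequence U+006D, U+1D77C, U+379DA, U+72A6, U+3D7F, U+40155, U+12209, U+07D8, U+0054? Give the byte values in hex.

6D F0 9D 9D BC F0 B7 A7 9A E7 8A A6 E3 B5 BF F1 80 85 95 F0 92 88 89 DF 98 54

U+006D: 1-byte form → 6D.
U+1D77C: 4-byte form → F0 9D 9D BC.
U+379DA: 4-byte form → F0 B7 A7 9A.
U+72A6: 3-byte form → E7 8A A6.
U+3D7F: 3-byte form → E3 B5 BF.
U+40155: 4-byte form → F1 80 85 95.
U+12209: 4-byte form → F0 92 88 89.
U+07D8: 2-byte form → DF 98.
U+0054: 1-byte form → 54.
Concatenated (26 bytes): 6D F0 9D 9D BC F0 B7 A7 9A E7 8A A6 E3 B5 BF F1 80 85 95 F0 92 88 89 DF 98 54.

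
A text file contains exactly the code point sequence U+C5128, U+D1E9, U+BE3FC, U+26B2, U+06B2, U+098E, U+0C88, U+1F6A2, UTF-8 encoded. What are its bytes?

U+C5128: 4-byte form → F3 85 84 A8.
U+D1E9: 3-byte form → ED 87 A9.
U+BE3FC: 4-byte form → F2 BE 8F BC.
U+26B2: 3-byte form → E2 9A B2.
U+06B2: 2-byte form → DA B2.
U+098E: 3-byte form → E0 A6 8E.
U+0C88: 3-byte form → E0 B2 88.
U+1F6A2: 4-byte form → F0 9F 9A A2.
Concatenated (26 bytes): F3 85 84 A8 ED 87 A9 F2 BE 8F BC E2 9A B2 DA B2 E0 A6 8E E0 B2 88 F0 9F 9A A2.

F3 85 84 A8 ED 87 A9 F2 BE 8F BC E2 9A B2 DA B2 E0 A6 8E E0 B2 88 F0 9F 9A A2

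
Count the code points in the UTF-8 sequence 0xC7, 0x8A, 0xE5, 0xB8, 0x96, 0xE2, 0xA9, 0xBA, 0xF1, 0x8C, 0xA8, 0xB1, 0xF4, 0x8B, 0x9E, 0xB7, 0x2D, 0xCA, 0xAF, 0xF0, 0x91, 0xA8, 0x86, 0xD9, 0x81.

Byte at offset 0: 0xC7 = 11000111 → 2-byte char (#1). Advance 2.
Byte at offset 2: 0xE5 = 11100101 → 3-byte char (#2). Advance 3.
Byte at offset 5: 0xE2 = 11100010 → 3-byte char (#3). Advance 3.
Byte at offset 8: 0xF1 = 11110001 → 4-byte char (#4). Advance 4.
Byte at offset 12: 0xF4 = 11110100 → 4-byte char (#5). Advance 4.
Byte at offset 16: 0x2D = 00101101 → 1-byte char (#6). Advance 1.
Byte at offset 17: 0xCA = 11001010 → 2-byte char (#7). Advance 2.
Byte at offset 19: 0xF0 = 11110000 → 4-byte char (#8). Advance 4.
Byte at offset 23: 0xD9 = 11011001 → 2-byte char (#9). Advance 2.
Reached end at offset 25 after 9 code points.

9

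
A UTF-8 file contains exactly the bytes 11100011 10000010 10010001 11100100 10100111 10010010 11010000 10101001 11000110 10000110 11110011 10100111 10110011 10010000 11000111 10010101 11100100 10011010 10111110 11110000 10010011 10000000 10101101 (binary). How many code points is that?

8

Byte at offset 0: 0xE3 = 11100011 → 3-byte char (#1). Advance 3.
Byte at offset 3: 0xE4 = 11100100 → 3-byte char (#2). Advance 3.
Byte at offset 6: 0xD0 = 11010000 → 2-byte char (#3). Advance 2.
Byte at offset 8: 0xC6 = 11000110 → 2-byte char (#4). Advance 2.
Byte at offset 10: 0xF3 = 11110011 → 4-byte char (#5). Advance 4.
Byte at offset 14: 0xC7 = 11000111 → 2-byte char (#6). Advance 2.
Byte at offset 16: 0xE4 = 11100100 → 3-byte char (#7). Advance 3.
Byte at offset 19: 0xF0 = 11110000 → 4-byte char (#8). Advance 4.
Reached end at offset 23 after 8 code points.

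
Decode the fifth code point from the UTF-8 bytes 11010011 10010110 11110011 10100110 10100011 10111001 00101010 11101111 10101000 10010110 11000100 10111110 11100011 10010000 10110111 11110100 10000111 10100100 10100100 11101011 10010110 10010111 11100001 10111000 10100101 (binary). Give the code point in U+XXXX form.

Offset 0: leading byte 0xD3 = 11010011 → 2-byte char #1 = D3 96.
Offset 2: leading byte 0xF3 = 11110011 → 4-byte char #2 = F3 A6 A3 B9.
Offset 6: leading byte 0x2A = 00101010 → 1-byte char #3 = 2A.
Offset 7: leading byte 0xEF = 11101111 → 3-byte char #4 = EF A8 96.
Offset 10: leading byte 0xC4 = 11000100 → 2-byte char #5 = C4 BE.
Leading byte 0xC4 = 11000100 matches 110xxxxx → 2-byte sequence.
Byte 1: 0xC4 = 11000100, payload 00100 (5 bits).
Byte 2: 0xBE = 10111110 (10xxxxxx ✓), payload 111110.
Concatenate: 00100111110 = 0x13E (11 bits → U+013E).

U+013E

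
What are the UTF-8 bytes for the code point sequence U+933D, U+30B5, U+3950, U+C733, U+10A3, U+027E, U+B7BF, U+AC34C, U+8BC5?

E9 8C BD E3 82 B5 E3 A5 90 EC 9C B3 E1 82 A3 C9 BE EB 9E BF F2 AC 8D 8C E8 AF 85

U+933D: 3-byte form → E9 8C BD.
U+30B5: 3-byte form → E3 82 B5.
U+3950: 3-byte form → E3 A5 90.
U+C733: 3-byte form → EC 9C B3.
U+10A3: 3-byte form → E1 82 A3.
U+027E: 2-byte form → C9 BE.
U+B7BF: 3-byte form → EB 9E BF.
U+AC34C: 4-byte form → F2 AC 8D 8C.
U+8BC5: 3-byte form → E8 AF 85.
Concatenated (27 bytes): E9 8C BD E3 82 B5 E3 A5 90 EC 9C B3 E1 82 A3 C9 BE EB 9E BF F2 AC 8D 8C E8 AF 85.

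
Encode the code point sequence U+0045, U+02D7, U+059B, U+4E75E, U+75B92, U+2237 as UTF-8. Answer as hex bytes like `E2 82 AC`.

U+0045: 1-byte form → 45.
U+02D7: 2-byte form → CB 97.
U+059B: 2-byte form → D6 9B.
U+4E75E: 4-byte form → F1 8E 9D 9E.
U+75B92: 4-byte form → F1 B5 AE 92.
U+2237: 3-byte form → E2 88 B7.
Concatenated (16 bytes): 45 CB 97 D6 9B F1 8E 9D 9E F1 B5 AE 92 E2 88 B7.

45 CB 97 D6 9B F1 8E 9D 9E F1 B5 AE 92 E2 88 B7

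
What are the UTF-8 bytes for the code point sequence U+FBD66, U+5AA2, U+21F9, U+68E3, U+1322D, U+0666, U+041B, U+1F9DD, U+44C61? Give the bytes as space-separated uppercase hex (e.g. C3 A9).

U+FBD66: 4-byte form → F3 BB B5 A6.
U+5AA2: 3-byte form → E5 AA A2.
U+21F9: 3-byte form → E2 87 B9.
U+68E3: 3-byte form → E6 A3 A3.
U+1322D: 4-byte form → F0 93 88 AD.
U+0666: 2-byte form → D9 A6.
U+041B: 2-byte form → D0 9B.
U+1F9DD: 4-byte form → F0 9F A7 9D.
U+44C61: 4-byte form → F1 84 B1 A1.
Concatenated (29 bytes): F3 BB B5 A6 E5 AA A2 E2 87 B9 E6 A3 A3 F0 93 88 AD D9 A6 D0 9B F0 9F A7 9D F1 84 B1 A1.

F3 BB B5 A6 E5 AA A2 E2 87 B9 E6 A3 A3 F0 93 88 AD D9 A6 D0 9B F0 9F A7 9D F1 84 B1 A1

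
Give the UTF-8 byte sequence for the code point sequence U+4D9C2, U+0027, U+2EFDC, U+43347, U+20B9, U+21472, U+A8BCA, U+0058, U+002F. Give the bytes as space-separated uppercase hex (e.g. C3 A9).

U+4D9C2: 4-byte form → F1 8D A7 82.
U+0027: 1-byte form → 27.
U+2EFDC: 4-byte form → F0 AE BF 9C.
U+43347: 4-byte form → F1 83 8D 87.
U+20B9: 3-byte form → E2 82 B9.
U+21472: 4-byte form → F0 A1 91 B2.
U+A8BCA: 4-byte form → F2 A8 AF 8A.
U+0058: 1-byte form → 58.
U+002F: 1-byte form → 2F.
Concatenated (26 bytes): F1 8D A7 82 27 F0 AE BF 9C F1 83 8D 87 E2 82 B9 F0 A1 91 B2 F2 A8 AF 8A 58 2F.

F1 8D A7 82 27 F0 AE BF 9C F1 83 8D 87 E2 82 B9 F0 A1 91 B2 F2 A8 AF 8A 58 2F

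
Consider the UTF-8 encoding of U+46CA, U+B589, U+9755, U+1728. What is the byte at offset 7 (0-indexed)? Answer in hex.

0x9D

U+46CA → 3-byte form E4 9B 8A at offsets 0–2.
U+B589 → 3-byte form EB 96 89 at offsets 3–5.
U+9755 → 3-byte form E9 9D 95 at offsets 6–8.
Offset 7 falls in char 3's range; it's byte 2 of E9 9D 95 = 0x9D.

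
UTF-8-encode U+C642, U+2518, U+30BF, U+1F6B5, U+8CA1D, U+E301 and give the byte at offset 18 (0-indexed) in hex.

0x8C

U+C642 → 3-byte form EC 99 82 at offsets 0–2.
U+2518 → 3-byte form E2 94 98 at offsets 3–5.
U+30BF → 3-byte form E3 82 BF at offsets 6–8.
U+1F6B5 → 4-byte form F0 9F 9A B5 at offsets 9–12.
U+8CA1D → 4-byte form F2 8C A8 9D at offsets 13–16.
U+E301 → 3-byte form EE 8C 81 at offsets 17–19.
Offset 18 falls in char 6's range; it's byte 2 of EE 8C 81 = 0x8C.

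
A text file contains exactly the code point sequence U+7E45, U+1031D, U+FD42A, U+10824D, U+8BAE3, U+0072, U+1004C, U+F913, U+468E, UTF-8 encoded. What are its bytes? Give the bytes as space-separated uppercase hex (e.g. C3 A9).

U+7E45: 3-byte form → E7 B9 85.
U+1031D: 4-byte form → F0 90 8C 9D.
U+FD42A: 4-byte form → F3 BD 90 AA.
U+10824D: 4-byte form → F4 88 89 8D.
U+8BAE3: 4-byte form → F2 8B AB A3.
U+0072: 1-byte form → 72.
U+1004C: 4-byte form → F0 90 81 8C.
U+F913: 3-byte form → EF A4 93.
U+468E: 3-byte form → E4 9A 8E.
Concatenated (30 bytes): E7 B9 85 F0 90 8C 9D F3 BD 90 AA F4 88 89 8D F2 8B AB A3 72 F0 90 81 8C EF A4 93 E4 9A 8E.

E7 B9 85 F0 90 8C 9D F3 BD 90 AA F4 88 89 8D F2 8B AB A3 72 F0 90 81 8C EF A4 93 E4 9A 8E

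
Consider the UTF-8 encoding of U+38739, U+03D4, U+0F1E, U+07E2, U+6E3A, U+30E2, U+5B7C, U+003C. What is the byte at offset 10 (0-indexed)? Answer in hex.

0xA2

U+38739 → 4-byte form F0 B8 9C B9 at offsets 0–3.
U+03D4 → 2-byte form CF 94 at offsets 4–5.
U+0F1E → 3-byte form E0 BC 9E at offsets 6–8.
U+07E2 → 2-byte form DF A2 at offsets 9–10.
Offset 10 falls in char 4's range; it's byte 2 of DF A2 = 0xA2.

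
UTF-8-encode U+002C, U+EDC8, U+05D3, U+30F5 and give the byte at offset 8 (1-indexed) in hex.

1-indexed offset 8 is 0-indexed offset 7.
U+002C → 1-byte form 2C at offsets 0–0.
U+EDC8 → 3-byte form EE B7 88 at offsets 1–3.
U+05D3 → 2-byte form D7 93 at offsets 4–5.
U+30F5 → 3-byte form E3 83 B5 at offsets 6–8.
Offset 7 falls in char 4's range; it's byte 2 of E3 83 B5 = 0x83.

0x83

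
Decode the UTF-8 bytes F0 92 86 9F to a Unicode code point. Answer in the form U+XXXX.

U+1219F

Leading byte 0xF0 = 11110000 matches 11110xxx → 4-byte sequence.
Byte 1: 0xF0 = 11110000, payload 000 (3 bits).
Byte 2: 0x92 = 10010010 (10xxxxxx ✓), payload 010010.
Byte 3: 0x86 = 10000110 (10xxxxxx ✓), payload 000110.
Byte 4: 0x9F = 10011111 (10xxxxxx ✓), payload 011111.
Concatenate: 000010010000110011111 = 0x1219F (21 bits → U+1219F).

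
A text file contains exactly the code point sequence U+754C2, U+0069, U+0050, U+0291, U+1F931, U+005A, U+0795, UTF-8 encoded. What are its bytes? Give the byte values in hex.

U+754C2: 4-byte form → F1 B5 93 82.
U+0069: 1-byte form → 69.
U+0050: 1-byte form → 50.
U+0291: 2-byte form → CA 91.
U+1F931: 4-byte form → F0 9F A4 B1.
U+005A: 1-byte form → 5A.
U+0795: 2-byte form → DE 95.
Concatenated (15 bytes): F1 B5 93 82 69 50 CA 91 F0 9F A4 B1 5A DE 95.

F1 B5 93 82 69 50 CA 91 F0 9F A4 B1 5A DE 95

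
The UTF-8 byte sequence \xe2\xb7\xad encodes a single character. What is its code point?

U+2DED

Leading byte 0xE2 = 11100010 matches 1110xxxx → 3-byte sequence.
Byte 1: 0xE2 = 11100010, payload 0010 (4 bits).
Byte 2: 0xB7 = 10110111 (10xxxxxx ✓), payload 110111.
Byte 3: 0xAD = 10101101 (10xxxxxx ✓), payload 101101.
Concatenate: 0010110111101101 = 0x2DED (16 bits → U+2DED).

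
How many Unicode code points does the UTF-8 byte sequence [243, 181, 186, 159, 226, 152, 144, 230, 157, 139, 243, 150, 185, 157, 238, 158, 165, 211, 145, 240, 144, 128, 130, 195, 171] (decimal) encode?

Byte at offset 0: 0xF3 = 11110011 → 4-byte char (#1). Advance 4.
Byte at offset 4: 0xE2 = 11100010 → 3-byte char (#2). Advance 3.
Byte at offset 7: 0xE6 = 11100110 → 3-byte char (#3). Advance 3.
Byte at offset 10: 0xF3 = 11110011 → 4-byte char (#4). Advance 4.
Byte at offset 14: 0xEE = 11101110 → 3-byte char (#5). Advance 3.
Byte at offset 17: 0xD3 = 11010011 → 2-byte char (#6). Advance 2.
Byte at offset 19: 0xF0 = 11110000 → 4-byte char (#7). Advance 4.
Byte at offset 23: 0xC3 = 11000011 → 2-byte char (#8). Advance 2.
Reached end at offset 25 after 8 code points.

8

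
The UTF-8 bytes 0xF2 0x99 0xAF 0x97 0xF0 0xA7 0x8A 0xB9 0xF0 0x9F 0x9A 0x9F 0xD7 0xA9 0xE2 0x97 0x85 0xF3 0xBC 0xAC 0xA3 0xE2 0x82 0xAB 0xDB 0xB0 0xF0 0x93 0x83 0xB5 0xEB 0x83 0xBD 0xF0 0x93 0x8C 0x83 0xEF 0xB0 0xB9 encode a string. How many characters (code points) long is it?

12

Byte at offset 0: 0xF2 = 11110010 → 4-byte char (#1). Advance 4.
Byte at offset 4: 0xF0 = 11110000 → 4-byte char (#2). Advance 4.
Byte at offset 8: 0xF0 = 11110000 → 4-byte char (#3). Advance 4.
Byte at offset 12: 0xD7 = 11010111 → 2-byte char (#4). Advance 2.
Byte at offset 14: 0xE2 = 11100010 → 3-byte char (#5). Advance 3.
Byte at offset 17: 0xF3 = 11110011 → 4-byte char (#6). Advance 4.
Byte at offset 21: 0xE2 = 11100010 → 3-byte char (#7). Advance 3.
Byte at offset 24: 0xDB = 11011011 → 2-byte char (#8). Advance 2.
Byte at offset 26: 0xF0 = 11110000 → 4-byte char (#9). Advance 4.
Byte at offset 30: 0xEB = 11101011 → 3-byte char (#10). Advance 3.
Byte at offset 33: 0xF0 = 11110000 → 4-byte char (#11). Advance 4.
Byte at offset 37: 0xEF = 11101111 → 3-byte char (#12). Advance 3.
Reached end at offset 40 after 12 code points.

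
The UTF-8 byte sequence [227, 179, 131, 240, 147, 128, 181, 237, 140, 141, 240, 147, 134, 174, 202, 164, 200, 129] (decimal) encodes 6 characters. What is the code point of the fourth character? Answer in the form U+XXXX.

U+131AE

Offset 0: leading byte 0xE3 = 11100011 → 3-byte char #1 = E3 B3 83.
Offset 3: leading byte 0xF0 = 11110000 → 4-byte char #2 = F0 93 80 B5.
Offset 7: leading byte 0xED = 11101101 → 3-byte char #3 = ED 8C 8D.
Offset 10: leading byte 0xF0 = 11110000 → 4-byte char #4 = F0 93 86 AE.
Leading byte 0xF0 = 11110000 matches 11110xxx → 4-byte sequence.
Byte 1: 0xF0 = 11110000, payload 000 (3 bits).
Byte 2: 0x93 = 10010011 (10xxxxxx ✓), payload 010011.
Byte 3: 0x86 = 10000110 (10xxxxxx ✓), payload 000110.
Byte 4: 0xAE = 10101110 (10xxxxxx ✓), payload 101110.
Concatenate: 000010011000110101110 = 0x131AE (21 bits → U+131AE).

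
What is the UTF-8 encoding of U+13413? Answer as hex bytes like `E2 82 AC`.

F0 93 90 93

U+13413 = 0x13413 = 78867 decimal. In range U+10000–U+10FFFF → 4-byte form: 11110xxx 10xxxxxx 10xxxxxx 10xxxxxx.
Binary (21 bits): 000010011010000010011.
Split 3+6+6+6: 000 | 010011 | 010000 | 010011.
Byte 1: 11110000 = 0xF0.
Byte 2: 10010011 = 0x93.
Byte 3: 10010000 = 0x90.
Byte 4: 10010011 = 0x93.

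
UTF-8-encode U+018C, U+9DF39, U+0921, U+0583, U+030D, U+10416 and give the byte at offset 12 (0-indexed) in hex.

U+018C → 2-byte form C6 8C at offsets 0–1.
U+9DF39 → 4-byte form F2 9D BC B9 at offsets 2–5.
U+0921 → 3-byte form E0 A4 A1 at offsets 6–8.
U+0583 → 2-byte form D6 83 at offsets 9–10.
U+030D → 2-byte form CC 8D at offsets 11–12.
Offset 12 falls in char 5's range; it's byte 2 of CC 8D = 0x8D.

0x8D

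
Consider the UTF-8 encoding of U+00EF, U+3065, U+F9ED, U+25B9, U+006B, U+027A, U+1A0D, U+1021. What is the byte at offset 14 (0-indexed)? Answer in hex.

U+00EF → 2-byte form C3 AF at offsets 0–1.
U+3065 → 3-byte form E3 81 A5 at offsets 2–4.
U+F9ED → 3-byte form EF A7 AD at offsets 5–7.
U+25B9 → 3-byte form E2 96 B9 at offsets 8–10.
U+006B → 1-byte form 6B at offsets 11–11.
U+027A → 2-byte form C9 BA at offsets 12–13.
U+1A0D → 3-byte form E1 A8 8D at offsets 14–16.
Offset 14 falls in char 7's range; it's byte 1 of E1 A8 8D = 0xE1.

0xE1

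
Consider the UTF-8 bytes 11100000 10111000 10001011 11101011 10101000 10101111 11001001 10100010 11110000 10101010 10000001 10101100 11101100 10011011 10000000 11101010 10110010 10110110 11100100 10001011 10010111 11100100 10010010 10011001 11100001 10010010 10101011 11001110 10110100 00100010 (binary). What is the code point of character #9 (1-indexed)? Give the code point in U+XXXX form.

U+14AB

Offset 0: leading byte 0xE0 = 11100000 → 3-byte char #1 = E0 B8 8B.
Offset 3: leading byte 0xEB = 11101011 → 3-byte char #2 = EB A8 AF.
Offset 6: leading byte 0xC9 = 11001001 → 2-byte char #3 = C9 A2.
Offset 8: leading byte 0xF0 = 11110000 → 4-byte char #4 = F0 AA 81 AC.
Offset 12: leading byte 0xEC = 11101100 → 3-byte char #5 = EC 9B 80.
Offset 15: leading byte 0xEA = 11101010 → 3-byte char #6 = EA B2 B6.
Offset 18: leading byte 0xE4 = 11100100 → 3-byte char #7 = E4 8B 97.
Offset 21: leading byte 0xE4 = 11100100 → 3-byte char #8 = E4 92 99.
Offset 24: leading byte 0xE1 = 11100001 → 3-byte char #9 = E1 92 AB.
Leading byte 0xE1 = 11100001 matches 1110xxxx → 3-byte sequence.
Byte 1: 0xE1 = 11100001, payload 0001 (4 bits).
Byte 2: 0x92 = 10010010 (10xxxxxx ✓), payload 010010.
Byte 3: 0xAB = 10101011 (10xxxxxx ✓), payload 101011.
Concatenate: 0001010010101011 = 0x14AB (16 bits → U+14AB).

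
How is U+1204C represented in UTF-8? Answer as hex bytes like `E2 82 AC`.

F0 92 81 8C

U+1204C = 0x1204C = 73804 decimal. In range U+10000–U+10FFFF → 4-byte form: 11110xxx 10xxxxxx 10xxxxxx 10xxxxxx.
Binary (21 bits): 000010010000001001100.
Split 3+6+6+6: 000 | 010010 | 000001 | 001100.
Byte 1: 11110000 = 0xF0.
Byte 2: 10010010 = 0x92.
Byte 3: 10000001 = 0x81.
Byte 4: 10001100 = 0x8C.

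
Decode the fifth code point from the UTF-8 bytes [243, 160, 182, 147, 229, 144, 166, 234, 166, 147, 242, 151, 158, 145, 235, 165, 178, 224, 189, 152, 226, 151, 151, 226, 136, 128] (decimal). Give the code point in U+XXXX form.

U+B972

Offset 0: leading byte 0xF3 = 11110011 → 4-byte char #1 = F3 A0 B6 93.
Offset 4: leading byte 0xE5 = 11100101 → 3-byte char #2 = E5 90 A6.
Offset 7: leading byte 0xEA = 11101010 → 3-byte char #3 = EA A6 93.
Offset 10: leading byte 0xF2 = 11110010 → 4-byte char #4 = F2 97 9E 91.
Offset 14: leading byte 0xEB = 11101011 → 3-byte char #5 = EB A5 B2.
Leading byte 0xEB = 11101011 matches 1110xxxx → 3-byte sequence.
Byte 1: 0xEB = 11101011, payload 1011 (4 bits).
Byte 2: 0xA5 = 10100101 (10xxxxxx ✓), payload 100101.
Byte 3: 0xB2 = 10110010 (10xxxxxx ✓), payload 110010.
Concatenate: 1011100101110010 = 0xB972 (16 bits → U+B972).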